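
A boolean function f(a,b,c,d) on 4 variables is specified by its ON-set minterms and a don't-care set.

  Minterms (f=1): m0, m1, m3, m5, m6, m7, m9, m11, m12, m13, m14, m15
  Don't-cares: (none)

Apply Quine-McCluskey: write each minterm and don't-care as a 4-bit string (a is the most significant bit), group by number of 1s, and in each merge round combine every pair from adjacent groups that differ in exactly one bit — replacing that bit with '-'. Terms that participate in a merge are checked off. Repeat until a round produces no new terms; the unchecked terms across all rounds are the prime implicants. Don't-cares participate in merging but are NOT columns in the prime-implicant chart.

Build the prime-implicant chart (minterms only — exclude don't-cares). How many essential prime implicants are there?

Round 0: 0000✓ 0001✓ 0011✓ 0101✓ 0110✓ 0111✓ 1001✓ 1011✓ 1100✓ 1101✓ 1110✓ 1111✓
Round 1: -001✓ -011✓ -101✓ -110✓ -111✓ 0-01✓ 0-11✓ 00-1✓ 000- 01-1✓ 011-✓ 1-01✓ 1-11✓ 10-1✓ 11-0✓ 11-1✓ 110-✓ 111-✓
Round 2: --01✓ --11✓ -0-1✓ -1-1✓ -11- 0--1✓ 1--1✓ 11--
Round 3: ---1
PIs = {---1, -11-, 000-, 11--}
Coverage chart:
  m0: 000- ←essential
  m1: ---1,000-
  m3: ---1 ←essential
  m5: ---1 ←essential
  m6: -11- ←essential
  m7: ---1,-11-
  m9: ---1 ←essential
  m11: ---1 ←essential
  m12: 11-- ←essential
  m13: ---1,11--
  m14: -11-,11--
  m15: ---1,-11-,11--
Essential: ---1, -11-, 000-, 11--

4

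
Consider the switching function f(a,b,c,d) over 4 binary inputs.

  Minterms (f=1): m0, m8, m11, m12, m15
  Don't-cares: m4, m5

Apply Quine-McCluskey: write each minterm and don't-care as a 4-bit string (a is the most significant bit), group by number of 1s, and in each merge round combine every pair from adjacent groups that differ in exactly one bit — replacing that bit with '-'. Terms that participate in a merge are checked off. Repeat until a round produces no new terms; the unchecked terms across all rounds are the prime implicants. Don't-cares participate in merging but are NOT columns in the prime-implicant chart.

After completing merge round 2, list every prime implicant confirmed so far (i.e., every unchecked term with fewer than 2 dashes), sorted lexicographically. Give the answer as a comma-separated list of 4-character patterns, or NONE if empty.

010-, 1-11

size-2^0 implicants → 0000(✓)  0100(✓)  0101(✓)  1000(✓)  1011(✓)  1100(✓)  1111(✓)
size-2^1 implicants → -000(✓)  -100(✓)  0-00(✓)  010-  1-00(✓)  1-11
size-2^2 implicants → --00
Unchecked terms (primes): --00, 010-, 1-11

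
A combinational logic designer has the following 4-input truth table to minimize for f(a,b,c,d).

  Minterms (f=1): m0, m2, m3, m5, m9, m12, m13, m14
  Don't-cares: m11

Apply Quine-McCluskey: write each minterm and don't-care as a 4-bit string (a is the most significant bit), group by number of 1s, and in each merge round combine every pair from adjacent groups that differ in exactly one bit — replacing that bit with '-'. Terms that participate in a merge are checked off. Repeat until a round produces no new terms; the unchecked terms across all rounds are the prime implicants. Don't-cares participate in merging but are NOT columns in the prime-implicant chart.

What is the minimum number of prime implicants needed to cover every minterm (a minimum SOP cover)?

5

Round 0: 0000✓ 0010✓ 0011✓ 0101✓ 1001✓ 1011✓ 1100✓ 1101✓ 1110✓
Round 1: -011 -101 00-0 001- 1-01 10-1 11-0 110-
PIs = {-011, -101, 00-0, 001-, 1-01, 10-1, 11-0, 110-}
Coverage chart:
  m0: 00-0 ←essential
  m2: 00-0,001-
  m3: -011,001-
  m5: -101 ←essential
  m9: 1-01,10-1
  m12: 11-0,110-
  m13: -101,1-01,110-
  m14: 11-0 ←essential
Essential: -101, 00-0, 11-0
Petrick residual → -011, 1-01
Min cover (5 terms): b'cd + bc'd + a'b'd' + ac'd + abd'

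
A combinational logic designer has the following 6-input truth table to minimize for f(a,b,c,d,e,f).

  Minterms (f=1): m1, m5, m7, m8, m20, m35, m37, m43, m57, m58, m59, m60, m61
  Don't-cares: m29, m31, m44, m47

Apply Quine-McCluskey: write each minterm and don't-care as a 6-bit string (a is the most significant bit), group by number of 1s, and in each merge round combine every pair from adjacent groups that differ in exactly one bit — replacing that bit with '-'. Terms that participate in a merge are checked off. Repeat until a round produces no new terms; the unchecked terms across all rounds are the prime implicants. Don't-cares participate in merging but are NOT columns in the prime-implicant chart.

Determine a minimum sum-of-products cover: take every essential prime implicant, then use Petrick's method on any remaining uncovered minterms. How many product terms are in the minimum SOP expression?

[col 0] 000001*, 000101*, 000111*, 001000, 010100, 011101*, 011111*, 100011*, 100101*, 101011*, 101100*, 101111*, 111001*, 111010*, 111011*, 111100*, 111101*
[col 1] -00101, -11101, 000-01, 0001-1, 0111-1, 1-1011, 1-1100, 10-011, 101-11, 111-01, 1110-1, 11101-, 11110-
Prime implicants: -00101, -11101, 000-01, 0001-1, 001000, 010100, 0111-1, 1-1011, 1-1100, 10-011, 101-11, 111-01, 1110-1, 11101-, 11110-
PI chart (minterm → PIs covering it):
  1 | 000-01  (sole → essential)
  5 | -00101,000-01,0001-1
  7 | 0001-1  (sole → essential)
  8 | 001000  (sole → essential)
  20 | 010100  (sole → essential)
  35 | 10-011  (sole → essential)
  37 | -00101  (sole → essential)
  43 | 1-1011,10-011,101-11
  57 | 111-01,1110-1
  58 | 11101-  (sole → essential)
  59 | 1-1011,1110-1,11101-
  60 | 1-1100,11110-
  61 | -11101,111-01,11110-
Essential prime implicants: -00101, 000-01, 0001-1, 001000, 010100, 10-011, 11101-
Petrick residual → 1-1100, 111-01
Minimum SOP uses 9 PIs: b'c'de'f + a'b'c'e'f + a'b'c'df + a'b'cd'e'f' + a'bc'de'f' + acde'f' + ab'd'ef + abce'f + abcd'e

9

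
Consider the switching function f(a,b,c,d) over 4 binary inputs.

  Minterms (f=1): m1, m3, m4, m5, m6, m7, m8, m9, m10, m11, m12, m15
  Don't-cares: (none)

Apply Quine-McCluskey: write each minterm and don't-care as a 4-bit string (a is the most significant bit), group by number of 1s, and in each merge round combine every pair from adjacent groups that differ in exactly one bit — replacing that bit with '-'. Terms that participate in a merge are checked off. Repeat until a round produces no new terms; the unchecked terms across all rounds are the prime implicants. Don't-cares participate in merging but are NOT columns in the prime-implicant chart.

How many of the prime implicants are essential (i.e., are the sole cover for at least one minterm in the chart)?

Round 0: 0001✓ 0011✓ 0100✓ 0101✓ 0110✓ 0111✓ 1000✓ 1001✓ 1010✓ 1011✓ 1100✓ 1111✓
Round 1: -001✓ -011✓ -100 -111✓ 0-01✓ 0-11✓ 00-1✓ 01-0✓ 01-1✓ 010-✓ 011-✓ 1-00 1-11✓ 10-0✓ 10-1✓ 100-✓ 101-✓
Round 2: --11 -0-1 0--1 01-- 10--
PIs = {--11, -0-1, -100, 0--1, 01--, 1-00, 10--}
Coverage chart:
  m1: -0-1,0--1
  m3: --11,-0-1,0--1
  m4: -100,01--
  m5: 0--1,01--
  m6: 01-- ←essential
  m7: --11,0--1,01--
  m8: 1-00,10--
  m9: -0-1,10--
  m10: 10-- ←essential
  m11: --11,-0-1,10--
  m12: -100,1-00
  m15: --11 ←essential
Essential: --11, 01--, 10--

3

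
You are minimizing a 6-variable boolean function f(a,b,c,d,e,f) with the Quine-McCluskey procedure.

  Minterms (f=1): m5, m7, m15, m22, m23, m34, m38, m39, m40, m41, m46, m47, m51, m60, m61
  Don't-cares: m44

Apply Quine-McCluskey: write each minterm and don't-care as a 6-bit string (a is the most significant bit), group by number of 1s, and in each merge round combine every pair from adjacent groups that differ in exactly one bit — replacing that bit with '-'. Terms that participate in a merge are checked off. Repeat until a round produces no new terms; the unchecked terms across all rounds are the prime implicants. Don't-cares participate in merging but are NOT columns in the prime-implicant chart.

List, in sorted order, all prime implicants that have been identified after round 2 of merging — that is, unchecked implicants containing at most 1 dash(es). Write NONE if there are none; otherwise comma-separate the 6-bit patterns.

[col 0] 000101*, 000111*, 001111*, 010110*, 010111*, 100010*, 100110*, 100111*, 101000*, 101001*, 101100*, 101110*, 101111*, 110011, 111100*, 111101*
[col 1] -00111*, -01111*, 0-0111, 00-111*, 0001-1, 01011-, 1-1100, 10-110*, 10-111*, 100-10, 10011-*, 101-00, 10100-, 1011-0, 10111-*, 11110-
[col 2] -0-111, 10-11-
Prime implicants: -0-111, 0-0111, 0001-1, 01011-, 1-1100, 10-11-, 100-10, 101-00, 10100-, 1011-0, 110011, 11110-

0-0111, 0001-1, 01011-, 1-1100, 100-10, 101-00, 10100-, 1011-0, 110011, 11110-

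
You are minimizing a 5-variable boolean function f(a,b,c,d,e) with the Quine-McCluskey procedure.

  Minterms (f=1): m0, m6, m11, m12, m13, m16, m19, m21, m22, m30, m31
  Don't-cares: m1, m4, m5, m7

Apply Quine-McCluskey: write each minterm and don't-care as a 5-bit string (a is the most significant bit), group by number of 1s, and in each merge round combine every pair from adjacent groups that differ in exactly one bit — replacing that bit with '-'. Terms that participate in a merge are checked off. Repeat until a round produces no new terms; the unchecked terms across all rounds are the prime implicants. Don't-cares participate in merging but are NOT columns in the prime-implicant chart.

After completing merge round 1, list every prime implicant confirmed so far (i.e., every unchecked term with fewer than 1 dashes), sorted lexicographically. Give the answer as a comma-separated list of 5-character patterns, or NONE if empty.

01011, 10011

Round 0: 00000✓ 00001✓ 00100✓ 00101✓ 00110✓ 00111✓ 01011 01100✓ 01101✓ 10000✓ 10011 10101✓ 10110✓ 11110✓ 11111✓
Round 1: -0000 -0101 -0110 0-100✓ 0-101✓ 00-00✓ 00-01✓ 0000-✓ 001-0✓ 001-1✓ 0010-✓ 0011-✓ 0110-✓ 1-110 1111-
Round 2: 0-10- 00-0- 001--
PIs = {-0000, -0101, -0110, 0-10-, 00-0-, 001--, 01011, 1-110, 10011, 1111-}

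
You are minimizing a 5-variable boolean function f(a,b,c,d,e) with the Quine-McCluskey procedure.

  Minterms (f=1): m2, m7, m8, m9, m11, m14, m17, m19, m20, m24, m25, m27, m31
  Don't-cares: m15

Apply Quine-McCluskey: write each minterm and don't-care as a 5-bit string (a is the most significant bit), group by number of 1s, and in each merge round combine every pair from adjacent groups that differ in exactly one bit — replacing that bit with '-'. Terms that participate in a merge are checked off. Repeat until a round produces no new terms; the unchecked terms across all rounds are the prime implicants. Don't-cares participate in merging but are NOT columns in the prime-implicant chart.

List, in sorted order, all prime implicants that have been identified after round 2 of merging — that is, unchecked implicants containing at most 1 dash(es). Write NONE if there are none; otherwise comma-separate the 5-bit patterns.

0-111, 00010, 0111-, 10100

Round 0: 00010 00111✓ 01000✓ 01001✓ 01011✓ 01110✓ 01111✓ 10001✓ 10011✓ 10100 11000✓ 11001✓ 11011✓ 11111✓
Round 1: -1000✓ -1001✓ -1011✓ -1111✓ 0-111 01-11✓ 010-1✓ 0100-✓ 0111- 1-001✓ 1-011✓ 100-1✓ 11-11✓ 110-1✓ 1100-✓
Round 2: -1-11 -10-1 -100- 1-0-1
PIs = {-1-11, -10-1, -100-, 0-111, 00010, 0111-, 1-0-1, 10100}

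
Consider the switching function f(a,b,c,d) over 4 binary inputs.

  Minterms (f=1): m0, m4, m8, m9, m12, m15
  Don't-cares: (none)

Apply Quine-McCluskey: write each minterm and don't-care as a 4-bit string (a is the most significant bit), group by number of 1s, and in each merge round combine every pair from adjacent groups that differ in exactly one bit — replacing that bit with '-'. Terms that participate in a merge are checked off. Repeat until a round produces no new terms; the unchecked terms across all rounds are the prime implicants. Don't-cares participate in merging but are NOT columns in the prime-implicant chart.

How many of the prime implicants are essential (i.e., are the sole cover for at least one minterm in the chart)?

3

[col 0] 0000*, 0100*, 1000*, 1001*, 1100*, 1111
[col 1] -000*, -100*, 0-00*, 1-00*, 100-
[col 2] --00
Prime implicants: --00, 100-, 1111
PI chart (minterm → PIs covering it):
  0 | --00  (sole → essential)
  4 | --00  (sole → essential)
  8 | --00,100-
  9 | 100-  (sole → essential)
  12 | --00  (sole → essential)
  15 | 1111  (sole → essential)
Essential prime implicants: --00, 100-, 1111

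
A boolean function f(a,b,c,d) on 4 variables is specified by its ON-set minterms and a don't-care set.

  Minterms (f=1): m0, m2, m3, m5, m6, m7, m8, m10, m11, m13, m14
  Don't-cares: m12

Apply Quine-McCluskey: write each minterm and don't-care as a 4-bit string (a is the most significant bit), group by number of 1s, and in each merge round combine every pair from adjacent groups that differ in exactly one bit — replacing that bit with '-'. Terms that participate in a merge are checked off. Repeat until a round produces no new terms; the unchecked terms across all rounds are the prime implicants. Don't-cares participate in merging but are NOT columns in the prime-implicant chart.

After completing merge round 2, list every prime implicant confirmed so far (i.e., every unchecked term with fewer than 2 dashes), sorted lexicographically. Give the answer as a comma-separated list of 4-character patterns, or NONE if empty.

Round 0: 0000✓ 0010✓ 0011✓ 0101✓ 0110✓ 0111✓ 1000✓ 1010✓ 1011✓ 1100✓ 1101✓ 1110✓
Round 1: -000✓ -010✓ -011✓ -101 -110✓ 0-10✓ 0-11✓ 00-0✓ 001-✓ 01-1 011-✓ 1-00✓ 1-10✓ 10-0✓ 101-✓ 11-0✓ 110-
Round 2: --10 -0-0 -01- 0-1- 1--0
PIs = {--10, -0-0, -01-, -101, 0-1-, 01-1, 1--0, 110-}

-101, 01-1, 110-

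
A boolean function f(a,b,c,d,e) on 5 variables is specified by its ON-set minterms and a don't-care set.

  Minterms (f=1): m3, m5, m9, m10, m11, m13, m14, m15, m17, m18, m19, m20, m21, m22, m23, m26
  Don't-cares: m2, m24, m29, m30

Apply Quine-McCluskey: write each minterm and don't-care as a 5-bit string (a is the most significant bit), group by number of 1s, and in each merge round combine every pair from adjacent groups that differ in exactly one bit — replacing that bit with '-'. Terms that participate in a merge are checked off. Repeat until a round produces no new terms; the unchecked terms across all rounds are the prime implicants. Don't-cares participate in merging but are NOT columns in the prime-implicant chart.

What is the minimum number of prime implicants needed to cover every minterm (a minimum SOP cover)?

size-2^0 implicants → 00010(✓)  00011(✓)  00101(✓)  01001(✓)  01010(✓)  01011(✓)  01101(✓)  01110(✓)  01111(✓)  10001(✓)  10010(✓)  10011(✓)  10100(✓)  10101(✓)  10110(✓)  10111(✓)  11000(✓)  11010(✓)  11101(✓)  11110(✓)
size-2^1 implicants → -0010(✓)  -0011(✓)  -0101(✓)  -1010(✓)  -1101(✓)  -1110(✓)  0-010(✓)  0-011(✓)  0-101(✓)  0001-(✓)  01-01(✓)  01-10(✓)  01-11(✓)  010-1(✓)  0101-(✓)  011-1(✓)  0111-(✓)  1-010(✓)  1-101(✓)  1-110(✓)  10-01(✓)  10-10(✓)  10-11(✓)  100-1(✓)  1001-(✓)  101-0(✓)  101-1(✓)  1010-(✓)  1011-(✓)  11-10(✓)  110-0
size-2^2 implicants → --010  --101  -001-  -1-10  0-01-  01--1  01-1-  1--10  10--1  10-1-  101--
Unchecked terms (primes): --010, --101, -001-, -1-10, 0-01-, 01--1, 01-1-, 1--10, 10--1, 10-1-, 101--, 110-0
Minterm coverage:
  m3 ⊆ -001-,0-01-
  m5 ⊆ --101 [E]
  m9 ⊆ 01--1 [E]
  m10 ⊆ --010,-1-10,0-01-,01-1-
  m11 ⊆ 0-01-,01--1,01-1-
  m13 ⊆ --101,01--1
  m14 ⊆ -1-10,01-1-
  m15 ⊆ 01--1,01-1-
  m17 ⊆ 10--1 [E]
  m18 ⊆ --010,-001-,1--10,10-1-
  m19 ⊆ -001-,10--1,10-1-
  m20 ⊆ 101-- [E]
  m21 ⊆ --101,10--1,101--
  m22 ⊆ 1--10,10-1-,101--
  m23 ⊆ 10--1,10-1-,101--
  m26 ⊆ --010,-1-10,1--10,110-0
E = {--101, 01--1, 10--1, 101--}
Petrick residual → -001-, -1-10
Cover = cd'e + b'c'd + bde' + a'be + ab'e + ab'c  |cover|=6

6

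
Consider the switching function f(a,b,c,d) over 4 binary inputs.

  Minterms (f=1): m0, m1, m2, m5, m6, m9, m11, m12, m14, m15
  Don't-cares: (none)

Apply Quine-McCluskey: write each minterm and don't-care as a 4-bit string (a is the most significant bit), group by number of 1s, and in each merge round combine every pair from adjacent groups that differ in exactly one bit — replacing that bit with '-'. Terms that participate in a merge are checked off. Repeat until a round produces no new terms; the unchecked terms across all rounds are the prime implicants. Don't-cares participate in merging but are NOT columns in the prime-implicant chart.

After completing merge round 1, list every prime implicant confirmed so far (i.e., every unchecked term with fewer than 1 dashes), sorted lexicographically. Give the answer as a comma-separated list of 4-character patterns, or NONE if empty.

NONE

Round 0: 0000✓ 0001✓ 0010✓ 0101✓ 0110✓ 1001✓ 1011✓ 1100✓ 1110✓ 1111✓
Round 1: -001 -110 0-01 0-10 00-0 000- 1-11 10-1 11-0 111-
PIs = {-001, -110, 0-01, 0-10, 00-0, 000-, 1-11, 10-1, 11-0, 111-}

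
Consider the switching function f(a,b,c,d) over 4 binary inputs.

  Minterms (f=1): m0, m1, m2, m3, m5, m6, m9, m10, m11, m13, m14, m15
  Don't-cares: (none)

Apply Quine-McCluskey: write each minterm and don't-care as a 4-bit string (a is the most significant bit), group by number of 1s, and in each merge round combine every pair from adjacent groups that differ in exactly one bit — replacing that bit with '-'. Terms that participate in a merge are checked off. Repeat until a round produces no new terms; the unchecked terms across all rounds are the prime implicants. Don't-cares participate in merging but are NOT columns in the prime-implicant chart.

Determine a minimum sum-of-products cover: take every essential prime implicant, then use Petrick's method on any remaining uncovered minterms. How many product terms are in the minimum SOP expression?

4

[col 0] 0000*, 0001*, 0010*, 0011*, 0101*, 0110*, 1001*, 1010*, 1011*, 1101*, 1110*, 1111*
[col 1] -001*, -010*, -011*, -101*, -110*, 0-01*, 0-10*, 00-0*, 00-1*, 000-*, 001-*, 1-01*, 1-10*, 1-11*, 10-1*, 101-*, 11-1*, 111-*
[col 2] --01, --10, -0-1, -01-, 00--, 1--1, 1-1-
Prime implicants: --01, --10, -0-1, -01-, 00--, 1--1, 1-1-
PI chart (minterm → PIs covering it):
  0 | 00--  (sole → essential)
  1 | --01,-0-1,00--
  2 | --10,-01-,00--
  3 | -0-1,-01-,00--
  5 | --01  (sole → essential)
  6 | --10  (sole → essential)
  9 | --01,-0-1,1--1
  10 | --10,-01-,1-1-
  11 | -0-1,-01-,1--1,1-1-
  13 | --01,1--1
  14 | --10,1-1-
  15 | 1--1,1-1-
Essential prime implicants: --01, --10, 00--
Petrick residual → 1--1
Minimum SOP uses 4 PIs: c'd + cd' + a'b' + ad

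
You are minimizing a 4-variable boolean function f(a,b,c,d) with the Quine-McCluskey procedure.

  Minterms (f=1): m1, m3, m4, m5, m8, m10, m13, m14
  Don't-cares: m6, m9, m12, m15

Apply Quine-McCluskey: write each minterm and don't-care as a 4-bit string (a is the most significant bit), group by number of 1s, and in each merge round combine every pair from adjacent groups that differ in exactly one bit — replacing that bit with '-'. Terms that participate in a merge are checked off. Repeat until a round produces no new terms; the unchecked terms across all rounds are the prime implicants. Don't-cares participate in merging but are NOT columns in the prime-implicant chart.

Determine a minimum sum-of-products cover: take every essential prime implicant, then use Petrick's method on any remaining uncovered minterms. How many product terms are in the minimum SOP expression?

size-2^0 implicants → 0001(✓)  0011(✓)  0100(✓)  0101(✓)  0110(✓)  1000(✓)  1001(✓)  1010(✓)  1100(✓)  1101(✓)  1110(✓)  1111(✓)
size-2^1 implicants → -001(✓)  -100(✓)  -101(✓)  -110(✓)  0-01(✓)  00-1  01-0(✓)  010-(✓)  1-00(✓)  1-01(✓)  1-10(✓)  10-0(✓)  100-(✓)  11-0(✓)  11-1(✓)  110-(✓)  111-(✓)
size-2^2 implicants → --01  -1-0  -10-  1--0  1-0-  11--
Unchecked terms (primes): --01, -1-0, -10-, 00-1, 1--0, 1-0-, 11--
Minterm coverage:
  m1 ⊆ --01,00-1
  m3 ⊆ 00-1 [E]
  m4 ⊆ -1-0,-10-
  m5 ⊆ --01,-10-
  m8 ⊆ 1--0,1-0-
  m10 ⊆ 1--0 [E]
  m13 ⊆ --01,-10-,1-0-,11--
  m14 ⊆ -1-0,1--0,11--
E = {00-1, 1--0}
Petrick residual → -10-
Cover = bc' + a'b'd + ad'  |cover|=3

3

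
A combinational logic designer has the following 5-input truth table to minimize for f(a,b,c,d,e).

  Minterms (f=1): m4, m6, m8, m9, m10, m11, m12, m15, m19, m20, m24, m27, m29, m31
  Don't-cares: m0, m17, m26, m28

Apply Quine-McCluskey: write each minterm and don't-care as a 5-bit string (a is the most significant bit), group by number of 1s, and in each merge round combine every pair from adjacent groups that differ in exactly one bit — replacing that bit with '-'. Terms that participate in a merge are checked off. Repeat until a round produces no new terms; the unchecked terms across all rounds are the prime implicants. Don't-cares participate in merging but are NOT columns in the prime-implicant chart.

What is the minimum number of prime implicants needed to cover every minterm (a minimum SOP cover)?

[col 0] 00000*, 00100*, 00110*, 01000*, 01001*, 01010*, 01011*, 01100*, 01111*, 10001*, 10011*, 10100*, 11000*, 11010*, 11011*, 11100*, 11101*, 11111*
[col 1] -0100*, -1000*, -1010*, -1011*, -1100*, -1111*, 0-000*, 0-100*, 00-00*, 001-0, 01-00*, 01-11*, 010-0*, 010-1*, 0100-*, 0101-*, 1-011, 1-100*, 100-1, 11-00*, 11-11*, 110-0*, 1101-*, 111-1, 1110-
[col 2] --100, -1-00, -1-11, -10-0, -101-, 0--00, 010--
Prime implicants: --100, -1-00, -1-11, -10-0, -101-, 0--00, 001-0, 010--, 1-011, 100-1, 111-1, 1110-
PI chart (minterm → PIs covering it):
  4 | --100,0--00,001-0
  6 | 001-0  (sole → essential)
  8 | -1-00,-10-0,0--00,010--
  9 | 010--  (sole → essential)
  10 | -10-0,-101-,010--
  11 | -1-11,-101-,010--
  12 | --100,-1-00,0--00
  15 | -1-11  (sole → essential)
  19 | 1-011,100-1
  20 | --100  (sole → essential)
  24 | -1-00,-10-0
  27 | -1-11,-101-,1-011
  29 | 111-1,1110-
  31 | -1-11,111-1
Essential prime implicants: --100, -1-11, 001-0, 010--
Petrick residual → -1-00, 1-011, 111-1
Minimum SOP uses 7 PIs: cd'e' + bd'e' + bde + a'b'ce' + a'bc' + ac'de + abce

7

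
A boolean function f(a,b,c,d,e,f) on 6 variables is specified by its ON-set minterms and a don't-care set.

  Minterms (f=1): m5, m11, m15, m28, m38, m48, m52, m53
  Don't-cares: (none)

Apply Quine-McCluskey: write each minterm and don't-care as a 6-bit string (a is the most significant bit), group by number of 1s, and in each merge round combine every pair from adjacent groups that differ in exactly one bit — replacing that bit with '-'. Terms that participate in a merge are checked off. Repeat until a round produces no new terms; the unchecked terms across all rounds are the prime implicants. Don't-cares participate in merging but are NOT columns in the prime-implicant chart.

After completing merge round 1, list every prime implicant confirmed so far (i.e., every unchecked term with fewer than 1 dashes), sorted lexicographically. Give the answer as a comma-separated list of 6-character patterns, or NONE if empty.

Round 0: 000101 001011✓ 001111✓ 011100 100110 110000✓ 110100✓ 110101✓
Round 1: 001-11 110-00 11010-
PIs = {000101, 001-11, 011100, 100110, 110-00, 11010-}

000101, 011100, 100110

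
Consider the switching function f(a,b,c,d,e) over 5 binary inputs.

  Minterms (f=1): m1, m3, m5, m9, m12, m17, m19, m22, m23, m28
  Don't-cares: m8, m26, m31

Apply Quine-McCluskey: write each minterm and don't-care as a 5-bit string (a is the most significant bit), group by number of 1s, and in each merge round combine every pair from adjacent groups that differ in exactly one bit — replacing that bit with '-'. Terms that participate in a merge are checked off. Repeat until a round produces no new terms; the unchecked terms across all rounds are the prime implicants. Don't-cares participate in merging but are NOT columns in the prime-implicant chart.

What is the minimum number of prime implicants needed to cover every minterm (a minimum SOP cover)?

Round 0: 00001✓ 00011✓ 00101✓ 01000✓ 01001✓ 01100✓ 10001✓ 10011✓ 10110✓ 10111✓ 11010 11100✓ 11111✓
Round 1: -0001✓ -0011✓ -1100 0-001 00-01 000-1✓ 01-00 0100- 1-111 10-11 100-1✓ 1011-
Round 2: -00-1
PIs = {-00-1, -1100, 0-001, 00-01, 01-00, 0100-, 1-111, 10-11, 1011-, 11010}
Coverage chart:
  m1: -00-1,0-001,00-01
  m3: -00-1 ←essential
  m5: 00-01 ←essential
  m9: 0-001,0100-
  m12: -1100,01-00
  m17: -00-1 ←essential
  m19: -00-1,10-11
  m22: 1011- ←essential
  m23: 1-111,10-11,1011-
  m28: -1100 ←essential
Essential: -00-1, -1100, 00-01, 1011-
Petrick residual → 0-001
Min cover (5 terms): b'c'e + bcd'e' + a'c'd'e + a'b'd'e + ab'cd

5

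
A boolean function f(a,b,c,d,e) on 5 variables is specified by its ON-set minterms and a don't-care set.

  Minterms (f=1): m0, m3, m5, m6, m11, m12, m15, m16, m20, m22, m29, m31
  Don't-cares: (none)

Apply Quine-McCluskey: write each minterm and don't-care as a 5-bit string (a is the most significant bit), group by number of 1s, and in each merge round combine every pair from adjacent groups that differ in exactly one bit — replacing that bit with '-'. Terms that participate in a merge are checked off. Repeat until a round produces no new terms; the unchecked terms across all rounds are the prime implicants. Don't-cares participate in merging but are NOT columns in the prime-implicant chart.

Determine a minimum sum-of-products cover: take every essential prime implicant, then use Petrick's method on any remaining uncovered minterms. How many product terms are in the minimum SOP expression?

8

[col 0] 00000*, 00011*, 00101, 00110*, 01011*, 01100, 01111*, 10000*, 10100*, 10110*, 11101*, 11111*
[col 1] -0000, -0110, -1111, 0-011, 01-11, 10-00, 101-0, 111-1
Prime implicants: -0000, -0110, -1111, 0-011, 00101, 01-11, 01100, 10-00, 101-0, 111-1
PI chart (minterm → PIs covering it):
  0 | -0000  (sole → essential)
  3 | 0-011  (sole → essential)
  5 | 00101  (sole → essential)
  6 | -0110  (sole → essential)
  11 | 0-011,01-11
  12 | 01100  (sole → essential)
  15 | -1111,01-11
  16 | -0000,10-00
  20 | 10-00,101-0
  22 | -0110,101-0
  29 | 111-1  (sole → essential)
  31 | -1111,111-1
Essential prime implicants: -0000, -0110, 0-011, 00101, 01100, 111-1
Petrick residual → -1111, 10-00
Minimum SOP uses 8 PIs: b'c'd'e' + b'cde' + bcde + a'c'de + a'b'cd'e + a'bcd'e' + ab'd'e' + abce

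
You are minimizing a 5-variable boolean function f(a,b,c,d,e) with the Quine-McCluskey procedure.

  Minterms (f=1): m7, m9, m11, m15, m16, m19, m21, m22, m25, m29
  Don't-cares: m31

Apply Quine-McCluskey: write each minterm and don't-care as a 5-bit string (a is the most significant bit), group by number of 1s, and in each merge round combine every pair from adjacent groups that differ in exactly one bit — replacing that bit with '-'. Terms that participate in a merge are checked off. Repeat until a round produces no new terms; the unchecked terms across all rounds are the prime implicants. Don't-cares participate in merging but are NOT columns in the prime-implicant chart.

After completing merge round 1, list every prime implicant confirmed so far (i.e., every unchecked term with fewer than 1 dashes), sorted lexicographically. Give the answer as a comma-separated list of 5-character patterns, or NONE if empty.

10000, 10011, 10110

Round 0: 00111✓ 01001✓ 01011✓ 01111✓ 10000 10011 10101✓ 10110 11001✓ 11101✓ 11111✓
Round 1: -1001 -1111 0-111 01-11 010-1 1-101 11-01 111-1
PIs = {-1001, -1111, 0-111, 01-11, 010-1, 1-101, 10000, 10011, 10110, 11-01, 111-1}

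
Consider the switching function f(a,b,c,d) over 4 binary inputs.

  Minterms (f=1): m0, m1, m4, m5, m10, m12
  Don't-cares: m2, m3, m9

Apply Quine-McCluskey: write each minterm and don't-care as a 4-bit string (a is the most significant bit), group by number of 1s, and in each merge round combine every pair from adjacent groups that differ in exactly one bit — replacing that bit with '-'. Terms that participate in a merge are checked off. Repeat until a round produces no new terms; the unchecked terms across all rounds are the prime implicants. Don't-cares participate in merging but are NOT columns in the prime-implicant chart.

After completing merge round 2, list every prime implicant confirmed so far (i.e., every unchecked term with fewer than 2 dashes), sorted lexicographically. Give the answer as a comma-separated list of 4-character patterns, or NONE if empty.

-001, -010, -100

[col 0] 0000*, 0001*, 0010*, 0011*, 0100*, 0101*, 1001*, 1010*, 1100*
[col 1] -001, -010, -100, 0-00*, 0-01*, 00-0*, 00-1*, 000-*, 001-*, 010-*
[col 2] 0-0-, 00--
Prime implicants: -001, -010, -100, 0-0-, 00--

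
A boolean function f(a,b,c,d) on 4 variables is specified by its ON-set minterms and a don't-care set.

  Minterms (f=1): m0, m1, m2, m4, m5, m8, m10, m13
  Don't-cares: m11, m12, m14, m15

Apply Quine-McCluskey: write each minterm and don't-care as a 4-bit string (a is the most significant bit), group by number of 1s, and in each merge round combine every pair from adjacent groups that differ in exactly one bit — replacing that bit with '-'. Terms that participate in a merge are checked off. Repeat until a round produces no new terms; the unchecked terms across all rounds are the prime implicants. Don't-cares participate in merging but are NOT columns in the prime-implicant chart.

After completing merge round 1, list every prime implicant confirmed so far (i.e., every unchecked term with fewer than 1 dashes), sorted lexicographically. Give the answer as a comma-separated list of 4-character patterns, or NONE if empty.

NONE

[col 0] 0000*, 0001*, 0010*, 0100*, 0101*, 1000*, 1010*, 1011*, 1100*, 1101*, 1110*, 1111*
[col 1] -000*, -010*, -100*, -101*, 0-00*, 0-01*, 00-0*, 000-*, 010-*, 1-00*, 1-10*, 1-11*, 10-0*, 101-*, 11-0*, 11-1*, 110-*, 111-*
[col 2] --00, -0-0, -10-, 0-0-, 1--0, 1-1-, 11--
Prime implicants: --00, -0-0, -10-, 0-0-, 1--0, 1-1-, 11--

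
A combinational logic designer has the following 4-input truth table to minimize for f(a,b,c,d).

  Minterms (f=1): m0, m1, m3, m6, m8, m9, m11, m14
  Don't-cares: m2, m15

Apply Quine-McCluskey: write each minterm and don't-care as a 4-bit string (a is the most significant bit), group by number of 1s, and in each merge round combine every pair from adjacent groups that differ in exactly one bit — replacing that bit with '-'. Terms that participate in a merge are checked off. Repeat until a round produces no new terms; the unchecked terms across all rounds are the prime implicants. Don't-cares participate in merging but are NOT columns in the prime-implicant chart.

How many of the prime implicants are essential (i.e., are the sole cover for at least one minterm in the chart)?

1

Round 0: 0000✓ 0001✓ 0010✓ 0011✓ 0110✓ 1000✓ 1001✓ 1011✓ 1110✓ 1111✓
Round 1: -000✓ -001✓ -011✓ -110 0-10 00-0✓ 00-1✓ 000-✓ 001-✓ 1-11 10-1✓ 100-✓ 111-
Round 2: -0-1 -00- 00--
PIs = {-0-1, -00-, -110, 0-10, 00--, 1-11, 111-}
Coverage chart:
  m0: -00-,00--
  m1: -0-1,-00-,00--
  m3: -0-1,00--
  m6: -110,0-10
  m8: -00- ←essential
  m9: -0-1,-00-
  m11: -0-1,1-11
  m14: -110,111-
Essential: -00-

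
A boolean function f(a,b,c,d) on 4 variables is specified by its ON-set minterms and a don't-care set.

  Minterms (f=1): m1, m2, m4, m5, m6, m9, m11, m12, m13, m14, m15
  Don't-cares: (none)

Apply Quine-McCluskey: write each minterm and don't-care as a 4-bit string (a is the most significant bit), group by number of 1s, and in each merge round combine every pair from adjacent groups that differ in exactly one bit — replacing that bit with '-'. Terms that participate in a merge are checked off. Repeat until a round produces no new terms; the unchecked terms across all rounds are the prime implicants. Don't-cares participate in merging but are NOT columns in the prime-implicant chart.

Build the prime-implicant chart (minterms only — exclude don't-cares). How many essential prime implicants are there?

3

Round 0: 0001✓ 0010✓ 0100✓ 0101✓ 0110✓ 1001✓ 1011✓ 1100✓ 1101✓ 1110✓ 1111✓
Round 1: -001✓ -100✓ -101✓ -110✓ 0-01✓ 0-10 01-0✓ 010-✓ 1-01✓ 1-11✓ 10-1✓ 11-0✓ 11-1✓ 110-✓ 111-✓
Round 2: --01 -1-0 -10- 1--1 11--
PIs = {--01, -1-0, -10-, 0-10, 1--1, 11--}
Coverage chart:
  m1: --01 ←essential
  m2: 0-10 ←essential
  m4: -1-0,-10-
  m5: --01,-10-
  m6: -1-0,0-10
  m9: --01,1--1
  m11: 1--1 ←essential
  m12: -1-0,-10-,11--
  m13: --01,-10-,1--1,11--
  m14: -1-0,11--
  m15: 1--1,11--
Essential: --01, 0-10, 1--1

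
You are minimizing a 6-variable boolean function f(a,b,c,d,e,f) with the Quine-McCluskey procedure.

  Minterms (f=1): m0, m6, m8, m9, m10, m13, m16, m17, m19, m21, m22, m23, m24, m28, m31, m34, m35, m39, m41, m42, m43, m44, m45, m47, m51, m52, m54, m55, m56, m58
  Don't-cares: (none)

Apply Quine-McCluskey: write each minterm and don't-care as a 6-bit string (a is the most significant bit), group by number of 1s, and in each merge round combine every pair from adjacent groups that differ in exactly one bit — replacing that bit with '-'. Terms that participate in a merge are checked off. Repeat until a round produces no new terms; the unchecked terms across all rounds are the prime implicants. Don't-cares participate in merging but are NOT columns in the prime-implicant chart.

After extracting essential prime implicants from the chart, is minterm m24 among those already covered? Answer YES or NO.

YES

size-2^0 implicants → 000000(✓)  000110(✓)  001000(✓)  001001(✓)  001010(✓)  001101(✓)  010000(✓)  010001(✓)  010011(✓)  010101(✓)  010110(✓)  010111(✓)  011000(✓)  011100(✓)  011111(✓)  100010(✓)  100011(✓)  100111(✓)  101001(✓)  101010(✓)  101011(✓)  101100(✓)  101101(✓)  101111(✓)  110011(✓)  110100(✓)  110110(✓)  110111(✓)  111000(✓)  111010(✓)
size-2^1 implicants → -01001(✓)  -01010  -01101(✓)  -10011(✓)  -10110(✓)  -10111(✓)  -11000  0-0000(✓)  0-0110  0-1000(✓)  00-000(✓)  001-01(✓)  0010-0  00100-  01-000(✓)  01-111  010-01(✓)  010-11(✓)  0100-1(✓)  01000-  0101-1(✓)  01011-(✓)  011-00  1-0011(✓)  1-0111(✓)  1-1010  10-010(✓)  10-011(✓)  10-111(✓)  100-11(✓)  10001-(✓)  101-01(✓)  101-11(✓)  1010-1(✓)  10101-(✓)  1011-1(✓)  10110-  110-11(✓)  1101-0  11011-(✓)  1110-0
size-2^2 implicants → -01-01  -10-11  -1011-  0--000  010--1  1-0-11  10--11  10-01-  101--1
Unchecked terms (primes): -01-01, -01010, -10-11, -1011-, -11000, 0--000, 0-0110, 0010-0, 00100-, 01-111, 010--1, 01000-, 011-00, 1-0-11, 1-1010, 10--11, 10-01-, 101--1, 10110-, 1101-0, 1110-0
Minterm coverage:
  m0 ⊆ 0--000 [E]
  m6 ⊆ 0-0110 [E]
  m8 ⊆ 0--000,0010-0,00100-
  m9 ⊆ -01-01,00100-
  m10 ⊆ -01010,0010-0
  m13 ⊆ -01-01 [E]
  m16 ⊆ 0--000,01000-
  m17 ⊆ 010--1,01000-
  m19 ⊆ -10-11,010--1
  m21 ⊆ 010--1 [E]
  m22 ⊆ -1011-,0-0110
  m23 ⊆ -10-11,-1011-,01-111,010--1
  m24 ⊆ -11000,0--000,011-00
  m28 ⊆ 011-00 [E]
  m31 ⊆ 01-111 [E]
  m34 ⊆ 10-01- [E]
  m35 ⊆ 1-0-11,10--11,10-01-
  m39 ⊆ 1-0-11,10--11
  m41 ⊆ -01-01,101--1
  m42 ⊆ -01010,1-1010,10-01-
  m43 ⊆ 10--11,10-01-,101--1
  m44 ⊆ 10110- [E]
  m45 ⊆ -01-01,101--1,10110-
  m47 ⊆ 10--11,101--1
  m51 ⊆ -10-11,1-0-11
  m52 ⊆ 1101-0 [E]
  m54 ⊆ -1011-,1101-0
  m55 ⊆ -10-11,-1011-,1-0-11
  m56 ⊆ -11000,1110-0
  m58 ⊆ 1-1010,1110-0
E = {-01-01, 0--000, 0-0110, 01-111, 010--1, 011-00, 10-01-, 10110-, 1101-0}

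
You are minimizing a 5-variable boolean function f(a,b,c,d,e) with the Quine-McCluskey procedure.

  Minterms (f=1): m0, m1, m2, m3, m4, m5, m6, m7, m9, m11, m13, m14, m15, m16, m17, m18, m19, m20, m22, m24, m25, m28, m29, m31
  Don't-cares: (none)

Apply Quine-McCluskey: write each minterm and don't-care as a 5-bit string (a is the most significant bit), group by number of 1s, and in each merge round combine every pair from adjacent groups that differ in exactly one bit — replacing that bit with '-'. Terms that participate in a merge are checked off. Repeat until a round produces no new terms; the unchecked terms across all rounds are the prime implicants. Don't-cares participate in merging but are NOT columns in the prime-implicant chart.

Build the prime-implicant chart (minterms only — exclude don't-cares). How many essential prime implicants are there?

5

Round 0: 00000✓ 00001✓ 00010✓ 00011✓ 00100✓ 00101✓ 00110✓ 00111✓ 01001✓ 01011✓ 01101✓ 01110✓ 01111✓ 10000✓ 10001✓ 10010✓ 10011✓ 10100✓ 10110✓ 11000✓ 11001✓ 11100✓ 11101✓ 11111✓
Round 1: -0000✓ -0001✓ -0010✓ -0011✓ -0100✓ -0110✓ -1001✓ -1101✓ -1111✓ 0-001✓ 0-011✓ 0-101✓ 0-110✓ 0-111✓ 00-00✓ 00-01✓ 00-10✓ 00-11✓ 000-0✓ 000-1✓ 0000-✓ 0001-✓ 001-0✓ 001-1✓ 0010-✓ 0011-✓ 01-01✓ 01-11✓ 010-1✓ 011-1✓ 0111-✓ 1-000✓ 1-001✓ 1-100✓ 10-00✓ 10-10✓ 100-0✓ 100-1✓ 1000-✓ 1001-✓ 101-0✓ 11-00✓ 11-01✓ 1100-✓ 111-1✓ 1110-✓
Round 2: --001 -0-00✓ -0-10✓ -00-0✓ -00-1✓ -000-✓ -001-✓ -01-0✓ -1-01 -11-1 0--01✓ 0--11✓ 0-0-1✓ 0-1-1✓ 0-11- 00--0✓ 00--1✓ 00-0-✓ 00-1-✓ 000--✓ 001--✓ 01--1✓ 1--00 1-00- 10--0✓ 100--✓ 11-0-
Round 3: -0--0 -00-- 0---1 00---
PIs = {--001, -0--0, -00--, -1-01, -11-1, 0---1, 0-11-, 00---, 1--00, 1-00-, 11-0-}
Coverage chart:
  m0: -0--0,-00--,00---
  m1: --001,-00--,0---1,00---
  m2: -0--0,-00--,00---
  m3: -00--,0---1,00---
  m4: -0--0,00---
  m5: 0---1,00---
  m6: -0--0,0-11-,00---
  m7: 0---1,0-11-,00---
  m9: --001,-1-01,0---1
  m11: 0---1 ←essential
  m13: -1-01,-11-1,0---1
  m14: 0-11- ←essential
  m15: -11-1,0---1,0-11-
  m16: -0--0,-00--,1--00,1-00-
  m17: --001,-00--,1-00-
  m18: -0--0,-00--
  m19: -00-- ←essential
  m20: -0--0,1--00
  m22: -0--0 ←essential
  m24: 1--00,1-00-,11-0-
  m25: --001,-1-01,1-00-,11-0-
  m28: 1--00,11-0-
  m29: -1-01,-11-1,11-0-
  m31: -11-1 ←essential
Essential: -0--0, -00--, -11-1, 0---1, 0-11-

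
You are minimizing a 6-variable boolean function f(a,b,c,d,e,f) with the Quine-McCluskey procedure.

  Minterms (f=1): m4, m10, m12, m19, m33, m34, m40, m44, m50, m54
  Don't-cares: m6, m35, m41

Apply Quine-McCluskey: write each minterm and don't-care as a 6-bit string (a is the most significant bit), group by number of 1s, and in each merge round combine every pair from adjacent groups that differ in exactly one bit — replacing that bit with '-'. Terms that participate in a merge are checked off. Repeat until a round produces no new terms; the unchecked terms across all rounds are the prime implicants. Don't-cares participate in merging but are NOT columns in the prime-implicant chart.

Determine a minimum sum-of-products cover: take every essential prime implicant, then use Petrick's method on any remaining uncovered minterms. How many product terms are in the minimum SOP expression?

7

[col 0] 000100*, 000110*, 001010, 001100*, 010011, 100001*, 100010*, 100011*, 101000*, 101001*, 101100*, 110010*, 110110*
[col 1] -01100, 00-100, 0001-0, 1-0010, 10-001, 1000-1, 10001-, 101-00, 10100-, 110-10
Prime implicants: -01100, 00-100, 0001-0, 001010, 010011, 1-0010, 10-001, 1000-1, 10001-, 101-00, 10100-, 110-10
PI chart (minterm → PIs covering it):
  4 | 00-100,0001-0
  10 | 001010  (sole → essential)
  12 | -01100,00-100
  19 | 010011  (sole → essential)
  33 | 10-001,1000-1
  34 | 1-0010,10001-
  40 | 101-00,10100-
  44 | -01100,101-00
  50 | 1-0010,110-10
  54 | 110-10  (sole → essential)
Essential prime implicants: 001010, 010011, 110-10
Petrick residual → 00-100, 1-0010, 10-001, 101-00
Minimum SOP uses 7 PIs: a'b'de'f' + a'b'cd'ef' + a'bc'd'ef + ac'd'ef' + ab'd'e'f + ab'ce'f' + abc'ef'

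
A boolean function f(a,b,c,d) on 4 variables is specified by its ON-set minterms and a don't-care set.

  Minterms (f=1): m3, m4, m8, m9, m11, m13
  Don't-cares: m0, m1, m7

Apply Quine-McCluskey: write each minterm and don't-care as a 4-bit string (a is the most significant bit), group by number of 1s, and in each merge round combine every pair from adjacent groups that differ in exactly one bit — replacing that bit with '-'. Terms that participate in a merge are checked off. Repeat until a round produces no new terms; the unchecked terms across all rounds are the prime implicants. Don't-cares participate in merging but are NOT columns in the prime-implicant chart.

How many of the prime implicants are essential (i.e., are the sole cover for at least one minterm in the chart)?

4

[col 0] 0000*, 0001*, 0011*, 0100*, 0111*, 1000*, 1001*, 1011*, 1101*
[col 1] -000*, -001*, -011*, 0-00, 0-11, 00-1*, 000-*, 1-01, 10-1*, 100-*
[col 2] -0-1, -00-
Prime implicants: -0-1, -00-, 0-00, 0-11, 1-01
PI chart (minterm → PIs covering it):
  3 | -0-1,0-11
  4 | 0-00  (sole → essential)
  8 | -00-  (sole → essential)
  9 | -0-1,-00-,1-01
  11 | -0-1  (sole → essential)
  13 | 1-01  (sole → essential)
Essential prime implicants: -0-1, -00-, 0-00, 1-01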